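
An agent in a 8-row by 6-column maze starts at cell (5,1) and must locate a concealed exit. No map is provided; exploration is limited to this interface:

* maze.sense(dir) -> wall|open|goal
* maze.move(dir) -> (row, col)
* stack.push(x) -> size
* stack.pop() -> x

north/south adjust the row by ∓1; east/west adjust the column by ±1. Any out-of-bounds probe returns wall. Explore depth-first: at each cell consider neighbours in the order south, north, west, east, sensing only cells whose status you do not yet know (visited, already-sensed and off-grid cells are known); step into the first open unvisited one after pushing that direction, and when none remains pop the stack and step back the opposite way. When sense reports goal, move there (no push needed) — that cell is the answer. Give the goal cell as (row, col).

→ maze.sense(dir→south)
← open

→ stack.push(x→south)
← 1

→ maze.move(dir→south)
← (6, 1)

→ maze.sense(dir→south)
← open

→ stack.push(x→south)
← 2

→ maze.move(dir→south)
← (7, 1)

→ maze.sense(dir→west)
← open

→ stack.push(x→west)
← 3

→ maze.move(dir→west)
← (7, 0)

→ maze.sense(dir→north)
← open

→ stack.push(x→north)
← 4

→ maze.move(dir→north)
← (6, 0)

→ maze.sense(dir→north)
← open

→ stack.push(x→north)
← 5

→ maze.move(dir→north)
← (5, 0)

→ maze.sense(dir→north)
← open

→ stack.push(x→north)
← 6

→ maze.move(dir→north)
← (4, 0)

→ maze.sense(dir→north)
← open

→ stack.push(x→north)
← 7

→ maze.move(dir→north)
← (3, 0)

→ maze.sense(dir→north)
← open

→ stack.push(x→north)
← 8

→ maze.move(dir→north)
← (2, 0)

→ maze.sense(dir→north)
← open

→ stack.push(x→north)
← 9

→ maze.move(dir→north)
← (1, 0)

→ maze.sense(dir→north)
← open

→ stack.push(x→north)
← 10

→ maze.move(dir→north)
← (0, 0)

→ maze.sense(dir→east)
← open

→ stack.push(x→east)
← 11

→ maze.move(dir→east)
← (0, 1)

→ maze.sense(dir→south)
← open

→ stack.push(x→south)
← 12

→ maze.move(dir→south)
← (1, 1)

→ maze.sense(dir→south)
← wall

→ maze.sense(dir→east)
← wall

→ stack.pop()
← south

→ maze.move(dir→north)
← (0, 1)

→ maze.sense(dir→east)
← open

→ stack.push(x→east)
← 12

→ maze.move(dir→east)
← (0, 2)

→ maze.sense(dir→east)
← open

→ stack.push(x→east)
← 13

→ maze.move(dir→east)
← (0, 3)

→ maze.sense(dir→south)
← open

→ stack.push(x→south)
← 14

→ maze.move(dir→south)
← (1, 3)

→ maze.sense(dir→south)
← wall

→ maze.sense(dir→east)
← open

→ stack.push(x→east)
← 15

→ maze.move(dir→east)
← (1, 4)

→ maze.sense(dir→south)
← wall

→ maze.sense(dir→north)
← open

→ stack.push(x→north)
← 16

→ maze.move(dir→north)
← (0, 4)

→ maze.sense(dir→east)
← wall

→ stack.pop()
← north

→ maze.move(dir→south)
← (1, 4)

→ maze.sense(dir→east)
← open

→ stack.push(x→east)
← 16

→ maze.move(dir→east)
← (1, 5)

→ maze.sense(dir→south)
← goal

→ maze.move(dir→south)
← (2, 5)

Answer: (2, 5)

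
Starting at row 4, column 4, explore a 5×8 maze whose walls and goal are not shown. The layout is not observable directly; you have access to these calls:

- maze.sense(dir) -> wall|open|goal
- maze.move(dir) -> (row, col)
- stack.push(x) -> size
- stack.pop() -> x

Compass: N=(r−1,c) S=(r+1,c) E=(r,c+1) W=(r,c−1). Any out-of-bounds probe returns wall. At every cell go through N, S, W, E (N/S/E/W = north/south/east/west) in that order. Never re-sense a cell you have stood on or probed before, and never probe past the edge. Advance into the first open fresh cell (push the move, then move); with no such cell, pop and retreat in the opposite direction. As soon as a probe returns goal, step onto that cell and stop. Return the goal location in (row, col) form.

// maze.sense(dir: north) : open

// stack.push(x: north) : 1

// maze.move(dir: north) : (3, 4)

// maze.sense(dir: north) : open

// stack.push(x: north) : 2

// maze.move(dir: north) : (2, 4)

// maze.sense(dir: north) : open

// stack.push(x: north) : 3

// maze.move(dir: north) : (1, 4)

// maze.sense(dir: north) : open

// stack.push(x: north) : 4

// maze.move(dir: north) : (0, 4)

// maze.sense(dir: west) : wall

// maze.sense(dir: east) : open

// stack.push(x: east) : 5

// maze.move(dir: east) : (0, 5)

// maze.sense(dir: south) : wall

// maze.sense(dir: east) : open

// stack.push(x: east) : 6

// maze.move(dir: east) : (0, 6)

// maze.sense(dir: south) : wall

// maze.sense(dir: east) : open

// stack.push(x: east) : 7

// maze.move(dir: east) : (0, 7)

// maze.sense(dir: south) : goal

// maze.move(dir: south) : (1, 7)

Answer: (1, 7)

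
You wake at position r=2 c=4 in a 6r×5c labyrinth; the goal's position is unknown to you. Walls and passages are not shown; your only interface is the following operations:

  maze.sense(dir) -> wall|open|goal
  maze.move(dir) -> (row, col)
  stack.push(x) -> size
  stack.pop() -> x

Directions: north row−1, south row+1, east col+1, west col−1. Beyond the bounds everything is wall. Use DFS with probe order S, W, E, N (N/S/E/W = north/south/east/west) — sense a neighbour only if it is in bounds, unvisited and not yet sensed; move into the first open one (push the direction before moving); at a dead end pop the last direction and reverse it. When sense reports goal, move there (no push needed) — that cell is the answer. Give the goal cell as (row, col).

>> sense(dir=south)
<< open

>> push(x=south)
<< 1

>> move(dir=south)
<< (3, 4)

>> sense(dir=south)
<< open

>> push(x=south)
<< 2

>> move(dir=south)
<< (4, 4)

>> sense(dir=south)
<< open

>> push(x=south)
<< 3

>> move(dir=south)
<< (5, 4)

>> sense(dir=west)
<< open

>> push(x=west)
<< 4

>> move(dir=west)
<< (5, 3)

>> sense(dir=west)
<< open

>> push(x=west)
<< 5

>> move(dir=west)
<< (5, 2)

>> sense(dir=west)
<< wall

>> sense(dir=north)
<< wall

>> pop()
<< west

>> move(dir=east)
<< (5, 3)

>> sense(dir=north)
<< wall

>> pop()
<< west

>> move(dir=east)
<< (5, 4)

>> pop()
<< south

>> move(dir=north)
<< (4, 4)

>> pop()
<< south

>> move(dir=north)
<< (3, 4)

>> sense(dir=west)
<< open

>> push(x=west)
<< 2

>> move(dir=west)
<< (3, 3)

>> sense(dir=west)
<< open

>> push(x=west)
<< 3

>> move(dir=west)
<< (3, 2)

>> sense(dir=west)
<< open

>> push(x=west)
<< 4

>> move(dir=west)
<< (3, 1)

>> sense(dir=south)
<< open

>> push(x=south)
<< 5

>> move(dir=south)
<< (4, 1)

>> sense(dir=west)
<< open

>> push(x=west)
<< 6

>> move(dir=west)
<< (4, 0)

>> sense(dir=south)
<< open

>> push(x=south)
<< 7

>> move(dir=south)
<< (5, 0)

>> pop()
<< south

>> move(dir=north)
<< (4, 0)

>> sense(dir=north)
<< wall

>> pop()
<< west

>> move(dir=east)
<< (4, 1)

>> pop()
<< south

>> move(dir=north)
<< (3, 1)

>> sense(dir=north)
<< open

>> push(x=north)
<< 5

>> move(dir=north)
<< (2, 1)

>> sense(dir=west)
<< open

>> push(x=west)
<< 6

>> move(dir=west)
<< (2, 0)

>> sense(dir=north)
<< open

>> push(x=north)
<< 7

>> move(dir=north)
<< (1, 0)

>> sense(dir=east)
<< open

>> push(x=east)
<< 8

>> move(dir=east)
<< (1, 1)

>> sense(dir=east)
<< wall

>> sense(dir=north)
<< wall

>> pop()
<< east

>> move(dir=west)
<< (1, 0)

>> sense(dir=north)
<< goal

>> move(dir=north)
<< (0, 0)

Answer: (0, 0)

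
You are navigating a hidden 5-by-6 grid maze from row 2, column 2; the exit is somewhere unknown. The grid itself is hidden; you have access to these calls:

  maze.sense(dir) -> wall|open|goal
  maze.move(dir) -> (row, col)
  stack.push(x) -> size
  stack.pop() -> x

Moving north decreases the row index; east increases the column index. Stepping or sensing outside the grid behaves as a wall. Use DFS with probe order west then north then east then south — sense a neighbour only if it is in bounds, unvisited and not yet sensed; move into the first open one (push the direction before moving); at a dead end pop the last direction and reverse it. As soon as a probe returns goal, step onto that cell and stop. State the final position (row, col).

> maze.sense dir: west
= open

> stack.push x: west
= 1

> maze.move dir: west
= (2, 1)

> maze.sense dir: west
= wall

> maze.sense dir: north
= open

> stack.push x: north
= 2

> maze.move dir: north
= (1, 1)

> maze.sense dir: west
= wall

> maze.sense dir: north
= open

> stack.push x: north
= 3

> maze.move dir: north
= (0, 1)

> maze.sense dir: west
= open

> stack.push x: west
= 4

> maze.move dir: west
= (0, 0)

> stack.pop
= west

> maze.move dir: east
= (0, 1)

> maze.sense dir: east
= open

> stack.push x: east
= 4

> maze.move dir: east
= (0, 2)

> maze.sense dir: east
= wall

> maze.sense dir: south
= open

> stack.push x: south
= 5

> maze.move dir: south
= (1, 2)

> maze.sense dir: east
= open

> stack.push x: east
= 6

> maze.move dir: east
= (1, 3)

> maze.sense dir: east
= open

> stack.push x: east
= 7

> maze.move dir: east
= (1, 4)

> maze.sense dir: north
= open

> stack.push x: north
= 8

> maze.move dir: north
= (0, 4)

> maze.sense dir: east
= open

> stack.push x: east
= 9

> maze.move dir: east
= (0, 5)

> maze.sense dir: south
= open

> stack.push x: south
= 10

> maze.move dir: south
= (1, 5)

> maze.sense dir: south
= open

> stack.push x: south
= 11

> maze.move dir: south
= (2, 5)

> maze.sense dir: west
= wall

> maze.sense dir: south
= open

> stack.push x: south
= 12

> maze.move dir: south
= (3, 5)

> maze.sense dir: west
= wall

> maze.sense dir: south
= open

> stack.push x: south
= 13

> maze.move dir: south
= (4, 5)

> maze.sense dir: west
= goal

> maze.move dir: west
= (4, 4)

Answer: (4, 4)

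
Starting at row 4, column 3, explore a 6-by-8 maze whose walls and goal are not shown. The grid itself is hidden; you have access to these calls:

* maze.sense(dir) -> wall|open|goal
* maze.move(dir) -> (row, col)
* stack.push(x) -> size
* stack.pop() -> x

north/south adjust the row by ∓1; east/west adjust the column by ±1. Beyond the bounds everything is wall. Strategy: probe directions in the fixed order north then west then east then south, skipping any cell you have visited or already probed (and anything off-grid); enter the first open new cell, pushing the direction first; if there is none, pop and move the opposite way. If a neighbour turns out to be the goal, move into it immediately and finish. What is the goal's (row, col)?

Act: sense[north]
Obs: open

Act: push[north]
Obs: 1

Act: move[north]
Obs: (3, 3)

Act: sense[north]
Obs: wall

Act: sense[west]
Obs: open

Act: push[west]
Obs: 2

Act: move[west]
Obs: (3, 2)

Act: sense[north]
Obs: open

Act: push[north]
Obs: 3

Act: move[north]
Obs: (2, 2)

Act: sense[north]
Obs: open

Act: push[north]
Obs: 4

Act: move[north]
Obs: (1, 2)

Act: sense[north]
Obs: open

Act: push[north]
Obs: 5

Act: move[north]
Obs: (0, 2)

Act: sense[west]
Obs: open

Act: push[west]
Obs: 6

Act: move[west]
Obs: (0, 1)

Act: sense[west]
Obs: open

Act: push[west]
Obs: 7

Act: move[west]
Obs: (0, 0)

Act: sense[south]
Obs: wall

Act: pop[]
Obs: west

Act: move[east]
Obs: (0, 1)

Act: sense[south]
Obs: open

Act: push[south]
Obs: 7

Act: move[south]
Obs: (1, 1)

Act: sense[south]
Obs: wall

Act: pop[]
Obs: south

Act: move[north]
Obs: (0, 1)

Act: pop[]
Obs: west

Act: move[east]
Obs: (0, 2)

Act: sense[east]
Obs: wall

Act: pop[]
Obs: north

Act: move[south]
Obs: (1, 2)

Act: sense[east]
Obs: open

Act: push[east]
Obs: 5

Act: move[east]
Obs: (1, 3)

Act: sense[east]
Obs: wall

Act: pop[]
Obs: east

Act: move[west]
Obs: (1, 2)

Act: pop[]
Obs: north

Act: move[south]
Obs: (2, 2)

Act: pop[]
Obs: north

Act: move[south]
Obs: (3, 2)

Act: sense[west]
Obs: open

Act: push[west]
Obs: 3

Act: move[west]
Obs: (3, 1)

Act: sense[west]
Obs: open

Act: push[west]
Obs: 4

Act: move[west]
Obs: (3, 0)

Act: sense[north]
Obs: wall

Act: sense[south]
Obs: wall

Act: pop[]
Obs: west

Act: move[east]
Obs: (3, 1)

Act: sense[south]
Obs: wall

Act: pop[]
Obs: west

Act: move[east]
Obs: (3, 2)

Act: sense[south]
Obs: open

Act: push[south]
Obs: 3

Act: move[south]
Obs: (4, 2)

Act: sense[south]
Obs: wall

Act: pop[]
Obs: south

Act: move[north]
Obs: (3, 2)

Act: pop[]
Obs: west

Act: move[east]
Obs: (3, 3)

Act: sense[east]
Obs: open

Act: push[east]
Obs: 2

Act: move[east]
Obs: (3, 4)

Act: sense[north]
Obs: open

Act: push[north]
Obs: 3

Act: move[north]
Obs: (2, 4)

Act: sense[east]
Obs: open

Act: push[east]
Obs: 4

Act: move[east]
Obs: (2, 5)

Act: sense[north]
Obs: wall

Act: sense[east]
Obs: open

Act: push[east]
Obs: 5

Act: move[east]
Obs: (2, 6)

Act: sense[north]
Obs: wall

Act: sense[east]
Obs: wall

Act: sense[south]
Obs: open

Act: push[south]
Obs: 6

Act: move[south]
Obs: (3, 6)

Act: sense[west]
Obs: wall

Act: sense[east]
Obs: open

Act: push[east]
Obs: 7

Act: move[east]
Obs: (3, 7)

Act: sense[south]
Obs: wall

Act: pop[]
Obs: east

Act: move[west]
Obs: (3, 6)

Act: sense[south]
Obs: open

Act: push[south]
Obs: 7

Act: move[south]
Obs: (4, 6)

Act: sense[west]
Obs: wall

Act: sense[south]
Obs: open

Act: push[south]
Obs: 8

Act: move[south]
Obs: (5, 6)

Act: sense[west]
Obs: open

Act: push[west]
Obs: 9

Act: move[west]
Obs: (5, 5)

Act: sense[west]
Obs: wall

Act: pop[]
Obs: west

Act: move[east]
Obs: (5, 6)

Act: sense[east]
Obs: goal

Act: move[east]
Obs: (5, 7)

Answer: (5, 7)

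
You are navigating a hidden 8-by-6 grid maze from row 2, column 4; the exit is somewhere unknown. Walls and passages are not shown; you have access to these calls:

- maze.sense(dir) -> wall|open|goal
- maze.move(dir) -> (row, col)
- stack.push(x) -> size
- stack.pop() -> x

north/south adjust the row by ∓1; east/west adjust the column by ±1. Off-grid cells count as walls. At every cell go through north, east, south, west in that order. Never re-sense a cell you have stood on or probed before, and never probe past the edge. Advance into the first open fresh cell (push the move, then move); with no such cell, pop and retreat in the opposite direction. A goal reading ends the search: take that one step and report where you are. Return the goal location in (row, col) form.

$ maze.sense dir: north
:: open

$ stack.push x: north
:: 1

$ maze.move dir: north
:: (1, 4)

$ maze.sense dir: north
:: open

$ stack.push x: north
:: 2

$ maze.move dir: north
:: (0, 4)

$ maze.sense dir: east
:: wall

$ maze.sense dir: west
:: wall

$ stack.pop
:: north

$ maze.move dir: south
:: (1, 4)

$ maze.sense dir: east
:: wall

$ maze.sense dir: west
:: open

$ stack.push x: west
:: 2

$ maze.move dir: west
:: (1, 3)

$ maze.sense dir: south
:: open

$ stack.push x: south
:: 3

$ maze.move dir: south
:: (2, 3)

$ maze.sense dir: south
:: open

$ stack.push x: south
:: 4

$ maze.move dir: south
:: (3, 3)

$ maze.sense dir: east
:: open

$ stack.push x: east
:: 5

$ maze.move dir: east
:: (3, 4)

$ maze.sense dir: east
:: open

$ stack.push x: east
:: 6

$ maze.move dir: east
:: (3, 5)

$ maze.sense dir: north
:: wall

$ maze.sense dir: south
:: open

$ stack.push x: south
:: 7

$ maze.move dir: south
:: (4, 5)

$ maze.sense dir: south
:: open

$ stack.push x: south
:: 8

$ maze.move dir: south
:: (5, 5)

$ maze.sense dir: south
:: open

$ stack.push x: south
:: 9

$ maze.move dir: south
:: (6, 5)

$ maze.sense dir: south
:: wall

$ maze.sense dir: west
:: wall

$ stack.pop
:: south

$ maze.move dir: north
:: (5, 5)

$ maze.sense dir: west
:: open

$ stack.push x: west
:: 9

$ maze.move dir: west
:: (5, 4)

$ maze.sense dir: north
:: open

$ stack.push x: north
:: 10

$ maze.move dir: north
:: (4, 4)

$ maze.sense dir: west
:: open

$ stack.push x: west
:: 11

$ maze.move dir: west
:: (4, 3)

$ maze.sense dir: south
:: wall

$ maze.sense dir: west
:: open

$ stack.push x: west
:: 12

$ maze.move dir: west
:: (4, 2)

$ maze.sense dir: north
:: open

$ stack.push x: north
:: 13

$ maze.move dir: north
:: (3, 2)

$ maze.sense dir: north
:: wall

$ maze.sense dir: west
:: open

$ stack.push x: west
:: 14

$ maze.move dir: west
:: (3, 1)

$ maze.sense dir: north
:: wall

$ maze.sense dir: south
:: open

$ stack.push x: south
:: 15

$ maze.move dir: south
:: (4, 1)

$ maze.sense dir: south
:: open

$ stack.push x: south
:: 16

$ maze.move dir: south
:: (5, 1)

$ maze.sense dir: east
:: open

$ stack.push x: east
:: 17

$ maze.move dir: east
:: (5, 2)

$ maze.sense dir: south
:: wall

$ stack.pop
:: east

$ maze.move dir: west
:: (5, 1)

$ maze.sense dir: south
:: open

$ stack.push x: south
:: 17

$ maze.move dir: south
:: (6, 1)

$ maze.sense dir: south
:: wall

$ maze.sense dir: west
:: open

$ stack.push x: west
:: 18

$ maze.move dir: west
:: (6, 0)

$ maze.sense dir: north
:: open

$ stack.push x: north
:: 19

$ maze.move dir: north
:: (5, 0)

$ maze.sense dir: north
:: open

$ stack.push x: north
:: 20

$ maze.move dir: north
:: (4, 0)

$ maze.sense dir: north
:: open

$ stack.push x: north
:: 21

$ maze.move dir: north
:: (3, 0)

$ maze.sense dir: north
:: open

$ stack.push x: north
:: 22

$ maze.move dir: north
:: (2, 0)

$ maze.sense dir: north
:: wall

$ stack.pop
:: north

$ maze.move dir: south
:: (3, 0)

$ stack.pop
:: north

$ maze.move dir: south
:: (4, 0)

$ stack.pop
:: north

$ maze.move dir: south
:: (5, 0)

$ stack.pop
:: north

$ maze.move dir: south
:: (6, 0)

$ maze.sense dir: south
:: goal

$ maze.move dir: south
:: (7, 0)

Answer: (7, 0)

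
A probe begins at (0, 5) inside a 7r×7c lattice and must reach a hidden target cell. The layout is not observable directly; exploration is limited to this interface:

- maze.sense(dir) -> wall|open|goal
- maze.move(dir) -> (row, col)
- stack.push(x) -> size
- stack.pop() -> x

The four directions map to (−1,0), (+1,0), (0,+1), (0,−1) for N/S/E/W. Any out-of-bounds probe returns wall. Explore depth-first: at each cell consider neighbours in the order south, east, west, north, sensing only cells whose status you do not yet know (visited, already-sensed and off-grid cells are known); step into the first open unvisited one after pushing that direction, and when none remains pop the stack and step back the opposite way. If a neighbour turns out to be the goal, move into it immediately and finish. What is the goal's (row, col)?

Then sense(dir: south), — result: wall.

I try sense(dir: east), : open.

Using push(x: east), which returns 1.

Invoking move(dir: east), giving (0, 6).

I use sense(dir: south), giving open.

Using push(x: south), → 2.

I run move(dir: south), → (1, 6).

Calling sense(dir: south), : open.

Then push(x: south), — result: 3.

Using move(dir: south), yielding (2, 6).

Then sense(dir: south), and get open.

I call push(x: south), : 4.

Then move(dir: south), : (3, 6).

I call sense(dir: south), and get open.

Then push(x: south), giving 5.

I try move(dir: south), yielding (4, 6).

I try sense(dir: south), which returns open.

Then push(x: south), yielding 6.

I invoke move(dir: south), → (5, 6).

Invoking sense(dir: south), which returns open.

I call push(x: south), and see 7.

I invoke move(dir: south), and see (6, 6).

I run sense(dir: west), and see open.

Then push(x: west), : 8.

I call move(dir: west), → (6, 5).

Using sense(dir: west), giving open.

Calling push(x: west), giving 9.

Calling move(dir: west), and get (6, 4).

Next I call sense(dir: west), giving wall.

I try sense(dir: north), — result: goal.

Calling move(dir: north), → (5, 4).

Answer: (5, 4)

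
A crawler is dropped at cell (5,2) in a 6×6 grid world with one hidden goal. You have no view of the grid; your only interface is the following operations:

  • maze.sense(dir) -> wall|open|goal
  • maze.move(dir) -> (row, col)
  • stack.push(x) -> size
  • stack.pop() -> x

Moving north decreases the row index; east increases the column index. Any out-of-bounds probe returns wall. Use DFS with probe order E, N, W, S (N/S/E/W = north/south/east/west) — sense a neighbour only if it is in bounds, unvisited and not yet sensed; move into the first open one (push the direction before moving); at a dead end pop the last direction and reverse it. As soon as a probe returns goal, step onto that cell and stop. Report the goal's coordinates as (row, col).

// sense(dir: east) -> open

// push(x: east) -> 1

// move(dir: east) -> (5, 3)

// sense(dir: east) -> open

// push(x: east) -> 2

// move(dir: east) -> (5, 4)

// sense(dir: east) -> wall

// sense(dir: north) -> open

// push(x: north) -> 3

// move(dir: north) -> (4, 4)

// sense(dir: east) -> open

// push(x: east) -> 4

// move(dir: east) -> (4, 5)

// sense(dir: north) -> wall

// pop() -> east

// move(dir: west) -> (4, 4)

// sense(dir: north) -> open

// push(x: north) -> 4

// move(dir: north) -> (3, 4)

// sense(dir: north) -> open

// push(x: north) -> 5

// move(dir: north) -> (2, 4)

// sense(dir: east) -> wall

// sense(dir: north) -> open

// push(x: north) -> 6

// move(dir: north) -> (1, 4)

// sense(dir: east) -> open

// push(x: east) -> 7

// move(dir: east) -> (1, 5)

// sense(dir: north) -> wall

// pop() -> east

// move(dir: west) -> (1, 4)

// sense(dir: north) -> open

// push(x: north) -> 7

// move(dir: north) -> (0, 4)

// sense(dir: west) -> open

// push(x: west) -> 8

// move(dir: west) -> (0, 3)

// sense(dir: west) -> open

// push(x: west) -> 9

// move(dir: west) -> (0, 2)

// sense(dir: west) -> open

// push(x: west) -> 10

// move(dir: west) -> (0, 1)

// sense(dir: west) -> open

// push(x: west) -> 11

// move(dir: west) -> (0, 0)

// sense(dir: south) -> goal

// move(dir: south) -> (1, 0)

Answer: (1, 0)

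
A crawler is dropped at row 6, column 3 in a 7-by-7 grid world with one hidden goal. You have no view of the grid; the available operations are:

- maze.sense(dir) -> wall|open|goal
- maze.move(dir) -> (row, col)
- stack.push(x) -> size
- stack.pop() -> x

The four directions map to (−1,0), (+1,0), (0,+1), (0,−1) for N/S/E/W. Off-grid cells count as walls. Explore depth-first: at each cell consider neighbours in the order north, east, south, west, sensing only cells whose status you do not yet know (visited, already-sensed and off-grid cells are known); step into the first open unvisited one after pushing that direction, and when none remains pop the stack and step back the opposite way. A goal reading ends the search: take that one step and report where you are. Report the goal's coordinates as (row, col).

>>> sense north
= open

>>> push north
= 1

>>> move north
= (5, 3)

>>> sense north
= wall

>>> sense east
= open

>>> push east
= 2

>>> move east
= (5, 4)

>>> sense north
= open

>>> push north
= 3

>>> move north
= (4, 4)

>>> sense north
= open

>>> push north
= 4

>>> move north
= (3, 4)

>>> sense north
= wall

>>> sense east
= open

>>> push east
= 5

>>> move east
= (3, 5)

>>> sense north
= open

>>> push north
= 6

>>> move north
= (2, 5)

>>> sense north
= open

>>> push north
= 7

>>> move north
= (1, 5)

>>> sense north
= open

>>> push north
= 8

>>> move north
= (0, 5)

>>> sense east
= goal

>>> move east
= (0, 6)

Answer: (0, 6)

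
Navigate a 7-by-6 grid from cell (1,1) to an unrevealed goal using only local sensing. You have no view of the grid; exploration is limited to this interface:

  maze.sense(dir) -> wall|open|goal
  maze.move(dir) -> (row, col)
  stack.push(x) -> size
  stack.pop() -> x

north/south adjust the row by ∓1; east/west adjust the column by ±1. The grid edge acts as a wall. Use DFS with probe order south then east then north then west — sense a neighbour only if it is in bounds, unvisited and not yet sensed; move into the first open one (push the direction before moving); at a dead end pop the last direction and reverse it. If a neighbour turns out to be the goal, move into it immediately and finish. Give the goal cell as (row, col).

Act: maze.sense[dir='south']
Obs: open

Act: stack.push[x='south']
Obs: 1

Act: maze.move[dir='south']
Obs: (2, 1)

Act: maze.sense[dir='south']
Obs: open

Act: stack.push[x='south']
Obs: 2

Act: maze.move[dir='south']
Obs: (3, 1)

Act: maze.sense[dir='south']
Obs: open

Act: stack.push[x='south']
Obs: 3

Act: maze.move[dir='south']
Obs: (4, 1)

Act: maze.sense[dir='south']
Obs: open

Act: stack.push[x='south']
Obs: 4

Act: maze.move[dir='south']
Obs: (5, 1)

Act: maze.sense[dir='south']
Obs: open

Act: stack.push[x='south']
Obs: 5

Act: maze.move[dir='south']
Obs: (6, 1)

Act: maze.sense[dir='east']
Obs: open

Act: stack.push[x='east']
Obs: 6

Act: maze.move[dir='east']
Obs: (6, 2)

Act: maze.sense[dir='east']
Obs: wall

Act: maze.sense[dir='north']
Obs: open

Act: stack.push[x='north']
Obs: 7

Act: maze.move[dir='north']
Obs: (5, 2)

Act: maze.sense[dir='east']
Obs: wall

Act: maze.sense[dir='north']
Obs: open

Act: stack.push[x='north']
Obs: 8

Act: maze.move[dir='north']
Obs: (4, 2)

Act: maze.sense[dir='east']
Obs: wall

Act: maze.sense[dir='north']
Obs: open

Act: stack.push[x='north']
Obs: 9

Act: maze.move[dir='north']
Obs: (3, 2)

Act: maze.sense[dir='east']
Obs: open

Act: stack.push[x='east']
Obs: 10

Act: maze.move[dir='east']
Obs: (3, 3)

Act: maze.sense[dir='east']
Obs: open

Act: stack.push[x='east']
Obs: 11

Act: maze.move[dir='east']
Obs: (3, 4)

Act: maze.sense[dir='south']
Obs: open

Act: stack.push[x='south']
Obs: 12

Act: maze.move[dir='south']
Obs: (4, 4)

Act: maze.sense[dir='south']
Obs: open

Act: stack.push[x='south']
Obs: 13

Act: maze.move[dir='south']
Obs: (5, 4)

Act: maze.sense[dir='south']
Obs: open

Act: stack.push[x='south']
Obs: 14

Act: maze.move[dir='south']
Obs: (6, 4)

Act: maze.sense[dir='east']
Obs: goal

Act: maze.move[dir='east']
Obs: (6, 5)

Answer: (6, 5)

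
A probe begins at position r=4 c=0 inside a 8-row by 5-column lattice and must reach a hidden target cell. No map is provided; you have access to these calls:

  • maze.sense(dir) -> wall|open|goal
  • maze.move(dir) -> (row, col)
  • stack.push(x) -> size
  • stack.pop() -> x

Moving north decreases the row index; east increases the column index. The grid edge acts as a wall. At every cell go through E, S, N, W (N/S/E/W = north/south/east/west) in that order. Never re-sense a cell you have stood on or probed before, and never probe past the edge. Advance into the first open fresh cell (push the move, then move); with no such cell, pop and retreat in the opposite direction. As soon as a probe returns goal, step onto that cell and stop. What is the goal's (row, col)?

I call maze.sense(dir→east), and get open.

I call stack.push(x→east), giving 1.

Invoking maze.move(dir→east), — result: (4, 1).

Then maze.sense(dir→east), : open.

Calling stack.push(x→east), and observe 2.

Then maze.move(dir→east), and see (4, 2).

Invoking maze.sense(dir→east), : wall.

Now I run maze.sense(dir→south), — result: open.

Invoking stack.push(x→south), : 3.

I use maze.move(dir→south), and observe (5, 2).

Next I call maze.sense(dir→east), giving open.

Next I call stack.push(x→east), and observe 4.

I run maze.move(dir→east), which returns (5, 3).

Then maze.sense(dir→east), → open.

Next I call stack.push(x→east), : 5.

I try maze.move(dir→east), which returns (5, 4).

Using maze.sense(dir→south), — result: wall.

I invoke maze.sense(dir→north), giving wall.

I invoke stack.pop, which returns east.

Next I call maze.move(dir→west), → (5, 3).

Using maze.sense(dir→south), : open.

I invoke stack.push(x→south), and observe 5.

I try maze.move(dir→south), — result: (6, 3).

I invoke maze.sense(dir→south), : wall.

I run maze.sense(dir→west), → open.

Next I call stack.push(x→west), giving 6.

Now I run maze.move(dir→west), → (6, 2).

I try maze.sense(dir→south), and see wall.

Calling maze.sense(dir→west), and observe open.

I invoke stack.push(x→west), yielding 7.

Invoking maze.move(dir→west), → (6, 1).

Invoking maze.sense(dir→south), and observe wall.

I invoke maze.sense(dir→north), : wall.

Next I call maze.sense(dir→west), and get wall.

Then stack.pop(), which returns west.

I run maze.move(dir→east), yielding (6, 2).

I call stack.pop(), — result: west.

Using maze.move(dir→east), and get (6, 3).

I call stack.pop, yielding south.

Now I run maze.move(dir→north), giving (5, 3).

Then stack.pop(), giving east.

Calling maze.move(dir→west), — result: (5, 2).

I call stack.pop(), giving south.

Next I call maze.move(dir→north), yielding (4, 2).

I invoke maze.sense(dir→north), and observe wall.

I try stack.pop(), and see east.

Invoking maze.move(dir→west), yielding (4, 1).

I call maze.sense(dir→north), which returns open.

Using stack.push(x→north), which returns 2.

I use maze.move(dir→north), — result: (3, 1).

I try maze.sense(dir→north), and observe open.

Now I run stack.push(x→north), → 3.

I run maze.move(dir→north), and see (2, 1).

Now I run maze.sense(dir→east), which returns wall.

I call maze.sense(dir→north), which returns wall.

I invoke maze.sense(dir→west), and get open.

I call stack.push(x→west), : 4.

Then maze.move(dir→west), : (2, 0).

I use maze.sense(dir→south), → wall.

Then maze.sense(dir→north), which returns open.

I use stack.push(x→north), : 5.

I call maze.move(dir→north), and get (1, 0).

Calling maze.sense(dir→north), yielding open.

I run stack.push(x→north), → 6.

Invoking maze.move(dir→north), which returns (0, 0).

Next I call maze.sense(dir→east), giving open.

Using stack.push(x→east), and get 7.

Then maze.move(dir→east), giving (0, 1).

Invoking maze.sense(dir→east), and get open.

I call stack.push(x→east), : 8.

Using maze.move(dir→east), and see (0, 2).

Calling maze.sense(dir→east), and get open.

I use stack.push(x→east), and see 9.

Now I run maze.move(dir→east), giving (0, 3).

Invoking maze.sense(dir→east), yielding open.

I run stack.push(x→east), giving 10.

Calling maze.move(dir→east), : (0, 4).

Calling maze.sense(dir→south), — result: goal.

I call maze.move(dir→south), : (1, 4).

Answer: (1, 4)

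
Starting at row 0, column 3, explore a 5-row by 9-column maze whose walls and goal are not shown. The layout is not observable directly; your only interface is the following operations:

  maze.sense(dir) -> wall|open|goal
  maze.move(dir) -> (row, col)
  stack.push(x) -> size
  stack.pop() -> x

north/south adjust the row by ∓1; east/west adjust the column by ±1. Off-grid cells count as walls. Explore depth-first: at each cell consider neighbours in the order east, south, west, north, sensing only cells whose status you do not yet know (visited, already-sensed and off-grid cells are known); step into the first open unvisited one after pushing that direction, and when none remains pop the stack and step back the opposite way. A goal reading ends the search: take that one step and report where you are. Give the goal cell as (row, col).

CALL sense[dir→east]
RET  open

CALL push[x→east]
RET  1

CALL move[dir→east]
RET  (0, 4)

CALL sense[dir→east]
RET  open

CALL push[x→east]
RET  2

CALL move[dir→east]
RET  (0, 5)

CALL sense[dir→east]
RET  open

CALL push[x→east]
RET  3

CALL move[dir→east]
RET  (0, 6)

CALL sense[dir→east]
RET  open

CALL push[x→east]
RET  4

CALL move[dir→east]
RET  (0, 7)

CALL sense[dir→east]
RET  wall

CALL sense[dir→south]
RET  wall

CALL pop[]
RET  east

CALL move[dir→west]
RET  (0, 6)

CALL sense[dir→south]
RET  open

CALL push[x→south]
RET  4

CALL move[dir→south]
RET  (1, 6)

CALL sense[dir→south]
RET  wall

CALL sense[dir→west]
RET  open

CALL push[x→west]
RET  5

CALL move[dir→west]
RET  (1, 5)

CALL sense[dir→south]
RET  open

CALL push[x→south]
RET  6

CALL move[dir→south]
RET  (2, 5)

CALL sense[dir→south]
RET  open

CALL push[x→south]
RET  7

CALL move[dir→south]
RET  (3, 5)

CALL sense[dir→east]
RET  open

CALL push[x→east]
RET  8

CALL move[dir→east]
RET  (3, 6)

CALL sense[dir→east]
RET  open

CALL push[x→east]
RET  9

CALL move[dir→east]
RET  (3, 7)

CALL sense[dir→east]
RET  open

CALL push[x→east]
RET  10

CALL move[dir→east]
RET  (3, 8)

CALL sense[dir→south]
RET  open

CALL push[x→south]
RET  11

CALL move[dir→south]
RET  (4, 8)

CALL sense[dir→west]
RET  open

CALL push[x→west]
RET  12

CALL move[dir→west]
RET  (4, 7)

CALL sense[dir→west]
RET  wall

CALL pop[]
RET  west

CALL move[dir→east]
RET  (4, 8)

CALL pop[]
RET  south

CALL move[dir→north]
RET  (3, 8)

CALL sense[dir→north]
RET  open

CALL push[x→north]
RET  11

CALL move[dir→north]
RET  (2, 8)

CALL sense[dir→west]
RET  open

CALL push[x→west]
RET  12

CALL move[dir→west]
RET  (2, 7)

CALL pop[]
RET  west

CALL move[dir→east]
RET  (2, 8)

CALL sense[dir→north]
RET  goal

CALL move[dir→north]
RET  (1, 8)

Answer: (1, 8)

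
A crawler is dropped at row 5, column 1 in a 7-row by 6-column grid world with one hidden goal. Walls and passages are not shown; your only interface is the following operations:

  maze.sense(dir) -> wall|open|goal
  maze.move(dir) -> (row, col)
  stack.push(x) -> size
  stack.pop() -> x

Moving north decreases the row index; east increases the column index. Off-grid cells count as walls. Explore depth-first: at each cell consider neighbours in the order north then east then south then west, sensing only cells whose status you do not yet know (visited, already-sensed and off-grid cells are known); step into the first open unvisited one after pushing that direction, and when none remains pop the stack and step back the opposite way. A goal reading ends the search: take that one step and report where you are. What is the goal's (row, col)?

Act: sense[dir: north]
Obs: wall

Act: sense[dir: east]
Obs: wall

Act: sense[dir: south]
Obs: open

Act: push[x: south]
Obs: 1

Act: move[dir: south]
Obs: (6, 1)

Act: sense[dir: east]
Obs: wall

Act: sense[dir: west]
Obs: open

Act: push[x: west]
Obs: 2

Act: move[dir: west]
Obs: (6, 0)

Act: sense[dir: north]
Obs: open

Act: push[x: north]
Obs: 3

Act: move[dir: north]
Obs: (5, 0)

Act: sense[dir: north]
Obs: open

Act: push[x: north]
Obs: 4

Act: move[dir: north]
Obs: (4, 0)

Act: sense[dir: north]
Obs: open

Act: push[x: north]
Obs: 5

Act: move[dir: north]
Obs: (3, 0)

Act: sense[dir: north]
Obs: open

Act: push[x: north]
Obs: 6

Act: move[dir: north]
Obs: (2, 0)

Act: sense[dir: north]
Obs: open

Act: push[x: north]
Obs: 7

Act: move[dir: north]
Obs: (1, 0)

Act: sense[dir: north]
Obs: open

Act: push[x: north]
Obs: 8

Act: move[dir: north]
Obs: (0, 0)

Act: sense[dir: east]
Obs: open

Act: push[x: east]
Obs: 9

Act: move[dir: east]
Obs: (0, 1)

Act: sense[dir: east]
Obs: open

Act: push[x: east]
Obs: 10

Act: move[dir: east]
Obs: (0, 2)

Act: sense[dir: east]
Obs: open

Act: push[x: east]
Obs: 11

Act: move[dir: east]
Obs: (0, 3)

Act: sense[dir: east]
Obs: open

Act: push[x: east]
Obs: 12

Act: move[dir: east]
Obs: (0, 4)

Act: sense[dir: east]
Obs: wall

Act: sense[dir: south]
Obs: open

Act: push[x: south]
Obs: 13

Act: move[dir: south]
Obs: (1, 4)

Act: sense[dir: east]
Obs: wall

Act: sense[dir: south]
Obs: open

Act: push[x: south]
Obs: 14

Act: move[dir: south]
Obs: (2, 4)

Act: sense[dir: east]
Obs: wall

Act: sense[dir: south]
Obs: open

Act: push[x: south]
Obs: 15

Act: move[dir: south]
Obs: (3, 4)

Act: sense[dir: east]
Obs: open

Act: push[x: east]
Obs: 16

Act: move[dir: east]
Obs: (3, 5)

Act: sense[dir: south]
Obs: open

Act: push[x: south]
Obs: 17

Act: move[dir: south]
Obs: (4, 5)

Act: sense[dir: south]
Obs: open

Act: push[x: south]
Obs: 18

Act: move[dir: south]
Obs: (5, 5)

Act: sense[dir: south]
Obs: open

Act: push[x: south]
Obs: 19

Act: move[dir: south]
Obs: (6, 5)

Act: sense[dir: west]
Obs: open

Act: push[x: west]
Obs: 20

Act: move[dir: west]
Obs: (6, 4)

Act: sense[dir: north]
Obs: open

Act: push[x: north]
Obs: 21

Act: move[dir: north]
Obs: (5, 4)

Act: sense[dir: north]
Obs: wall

Act: sense[dir: west]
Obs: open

Act: push[x: west]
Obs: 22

Act: move[dir: west]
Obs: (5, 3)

Act: sense[dir: north]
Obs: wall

Act: sense[dir: south]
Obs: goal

Act: move[dir: south]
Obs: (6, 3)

Answer: (6, 3)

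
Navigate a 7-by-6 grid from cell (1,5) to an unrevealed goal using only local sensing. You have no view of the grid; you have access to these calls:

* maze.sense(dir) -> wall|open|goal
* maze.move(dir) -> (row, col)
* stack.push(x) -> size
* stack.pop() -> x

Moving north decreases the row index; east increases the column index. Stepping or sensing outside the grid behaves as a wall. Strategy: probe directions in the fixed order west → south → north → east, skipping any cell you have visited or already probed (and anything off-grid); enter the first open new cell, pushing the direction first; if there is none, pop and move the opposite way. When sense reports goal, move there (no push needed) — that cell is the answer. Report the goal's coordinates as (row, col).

CALL maze.sense[dir: west]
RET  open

CALL stack.push[x: west]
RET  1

CALL maze.move[dir: west]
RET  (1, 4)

CALL maze.sense[dir: west]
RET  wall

CALL maze.sense[dir: south]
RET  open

CALL stack.push[x: south]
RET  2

CALL maze.move[dir: south]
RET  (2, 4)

CALL maze.sense[dir: west]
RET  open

CALL stack.push[x: west]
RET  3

CALL maze.move[dir: west]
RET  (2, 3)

CALL maze.sense[dir: west]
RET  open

CALL stack.push[x: west]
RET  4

CALL maze.move[dir: west]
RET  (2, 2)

CALL maze.sense[dir: west]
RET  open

CALL stack.push[x: west]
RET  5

CALL maze.move[dir: west]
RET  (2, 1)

CALL maze.sense[dir: west]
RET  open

CALL stack.push[x: west]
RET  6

CALL maze.move[dir: west]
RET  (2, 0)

CALL maze.sense[dir: south]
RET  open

CALL stack.push[x: south]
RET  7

CALL maze.move[dir: south]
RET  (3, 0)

CALL maze.sense[dir: south]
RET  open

CALL stack.push[x: south]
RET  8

CALL maze.move[dir: south]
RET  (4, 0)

CALL maze.sense[dir: south]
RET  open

CALL stack.push[x: south]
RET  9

CALL maze.move[dir: south]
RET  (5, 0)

CALL maze.sense[dir: south]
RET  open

CALL stack.push[x: south]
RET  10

CALL maze.move[dir: south]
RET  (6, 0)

CALL maze.sense[dir: east]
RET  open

CALL stack.push[x: east]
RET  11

CALL maze.move[dir: east]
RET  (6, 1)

CALL maze.sense[dir: north]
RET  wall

CALL maze.sense[dir: east]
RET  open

CALL stack.push[x: east]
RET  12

CALL maze.move[dir: east]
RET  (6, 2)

CALL maze.sense[dir: north]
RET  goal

CALL maze.move[dir: north]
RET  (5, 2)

Answer: (5, 2)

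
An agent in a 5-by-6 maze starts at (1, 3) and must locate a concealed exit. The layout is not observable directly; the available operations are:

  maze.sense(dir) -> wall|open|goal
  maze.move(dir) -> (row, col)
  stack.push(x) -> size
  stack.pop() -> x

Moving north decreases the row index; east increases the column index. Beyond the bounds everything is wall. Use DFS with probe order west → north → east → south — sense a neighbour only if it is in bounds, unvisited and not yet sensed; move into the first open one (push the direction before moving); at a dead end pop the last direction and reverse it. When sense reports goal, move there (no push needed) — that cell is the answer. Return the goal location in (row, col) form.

[in] sense dir→west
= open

[in] push x→west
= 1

[in] move dir→west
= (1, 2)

[in] sense dir→west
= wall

[in] sense dir→north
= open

[in] push x→north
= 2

[in] move dir→north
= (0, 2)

[in] sense dir→west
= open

[in] push x→west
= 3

[in] move dir→west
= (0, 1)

[in] sense dir→west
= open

[in] push x→west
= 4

[in] move dir→west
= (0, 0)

[in] sense dir→south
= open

[in] push x→south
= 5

[in] move dir→south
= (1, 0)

[in] sense dir→south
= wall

[in] pop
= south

[in] move dir→north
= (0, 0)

[in] pop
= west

[in] move dir→east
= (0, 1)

[in] pop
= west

[in] move dir→east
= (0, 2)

[in] sense dir→east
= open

[in] push x→east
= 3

[in] move dir→east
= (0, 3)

[in] sense dir→east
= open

[in] push x→east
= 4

[in] move dir→east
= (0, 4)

[in] sense dir→east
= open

[in] push x→east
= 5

[in] move dir→east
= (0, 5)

[in] sense dir→south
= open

[in] push x→south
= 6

[in] move dir→south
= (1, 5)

[in] sense dir→west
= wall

[in] sense dir→south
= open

[in] push x→south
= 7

[in] move dir→south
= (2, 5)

[in] sense dir→west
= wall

[in] sense dir→south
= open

[in] push x→south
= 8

[in] move dir→south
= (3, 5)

[in] sense dir→west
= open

[in] push x→west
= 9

[in] move dir→west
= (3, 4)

[in] sense dir→west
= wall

[in] sense dir→south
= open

[in] push x→south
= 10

[in] move dir→south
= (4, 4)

[in] sense dir→west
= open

[in] push x→west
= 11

[in] move dir→west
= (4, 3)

[in] sense dir→west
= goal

[in] move dir→west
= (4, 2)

Answer: (4, 2)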